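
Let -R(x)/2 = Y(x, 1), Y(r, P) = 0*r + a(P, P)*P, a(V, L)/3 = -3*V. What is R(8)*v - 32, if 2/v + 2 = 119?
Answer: -412/13 ≈ -31.692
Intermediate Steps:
a(V, L) = -9*V (a(V, L) = 3*(-3*V) = -9*V)
Y(r, P) = -9*P² (Y(r, P) = 0*r + (-9*P)*P = 0 - 9*P² = -9*P²)
R(x) = 18 (R(x) = -(-18)*1² = -(-18) = -2*(-9) = 18)
v = 2/117 (v = 2/(-2 + 119) = 2/117 ≈ 0.017094)
R(8)*v - 32 = 18*(2/117) - 32 = 4/13 - 32 = -412/13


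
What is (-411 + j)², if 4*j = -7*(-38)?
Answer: 474721/4 ≈ 1.1868e+5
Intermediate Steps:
j = 133/2 (j = (-7*(-38))/4 = (¼)*266 = 133/2 ≈ 66.500)
(-411 + j)² = (-411 + 133/2)² = (-689/2)² = 474721/4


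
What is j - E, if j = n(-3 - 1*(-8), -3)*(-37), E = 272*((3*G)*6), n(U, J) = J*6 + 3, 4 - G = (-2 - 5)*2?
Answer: -87573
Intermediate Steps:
G = 18 (G = 4 - (-2 - 5)*2 = 4 - (-7)*2 = 4 - 1*(-14) = 4 + 14 = 18)
n(U, J) = 3 + 6*J (n(U, J) = 6*J + 3 = 3 + 6*J)
E = 88128 (E = 272*((3*18)*6) = 272*(54*6) = 272*324 = 88128)
j = 555 (j = (3 + 6*(-3))*(-37) = (3 - 18)*(-37) = -15*(-37) = 555)
j - E = 555 - 1*88128 = 555 - 88128 = -87573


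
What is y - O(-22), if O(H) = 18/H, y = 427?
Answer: 4706/11 ≈ 427.82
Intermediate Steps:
y - O(-22) = 427 - 18/(-22) = 427 - 18*(-1)/22 = 427 - 1*(-9/11) = 427 + 9/11 = 4706/11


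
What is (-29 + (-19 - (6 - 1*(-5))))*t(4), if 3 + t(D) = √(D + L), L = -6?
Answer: 177 - 59*I*√2 ≈ 177.0 - 83.439*I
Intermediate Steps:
t(D) = -3 + √(-6 + D) (t(D) = -3 + √(D - 6) = -3 + √(-6 + D))
(-29 + (-19 - (6 - 1*(-5))))*t(4) = (-29 + (-19 - (6 - 1*(-5))))*(-3 + √(-6 + 4)) = (-29 + (-19 - (6 + 5)))*(-3 + √(-2)) = (-29 + (-19 - 1*11))*(-3 + I*√2) = (-29 + (-19 - 11))*(-3 + I*√2) = (-29 - 30)*(-3 + I*√2) = -59*(-3 + I*√2) = 177 - 59*I*√2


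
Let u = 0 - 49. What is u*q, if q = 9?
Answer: -441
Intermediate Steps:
u = -49
u*q = -49*9 = -441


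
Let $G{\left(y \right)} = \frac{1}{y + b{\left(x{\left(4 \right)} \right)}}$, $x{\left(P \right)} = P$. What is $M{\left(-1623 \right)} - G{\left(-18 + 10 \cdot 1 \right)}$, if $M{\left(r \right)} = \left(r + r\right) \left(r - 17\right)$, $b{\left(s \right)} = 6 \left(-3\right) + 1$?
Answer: $\frac{133086001}{25} \approx 5.3234 \cdot 10^{6}$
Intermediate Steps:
$b{\left(s \right)} = -17$ ($b{\left(s \right)} = -18 + 1 = -17$)
$G{\left(y \right)} = \frac{1}{-17 + y}$ ($G{\left(y \right)} = \frac{1}{y - 17} = \frac{1}{-17 + y}$)
$M{\left(r \right)} = 2 r \left(-17 + r\right)$
$M{\left(-1623 \right)} - G{\left(-18 + 10 \cdot 1 \right)} = 2 \left(-1623\right) \left(-17 - 1623\right) - \frac{1}{-17 + \left(-18 + 10 \cdot 1\right)} = 2 \left(-1623\right) \left(-1640\right) - \frac{1}{-17 + \left(-18 + 10\right)} = 5323440 - \frac{1}{-17 - 8} = 5323440 - \frac{1}{-25} = 5323440 - - \frac{1}{25} = 5323440 + \frac{1}{25} = \frac{133086001}{25}$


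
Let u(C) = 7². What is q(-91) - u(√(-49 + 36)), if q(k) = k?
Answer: -140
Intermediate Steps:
u(C) = 49
q(-91) - u(√(-49 + 36)) = -91 - 1*49 = -91 - 49 = -140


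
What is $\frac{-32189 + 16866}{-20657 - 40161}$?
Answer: $\frac{15323}{60818} \approx 0.25195$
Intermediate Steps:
$\frac{-32189 + 16866}{-20657 - 40161} = - \frac{15323}{-60818} = \left(-15323\right) \left(- \frac{1}{60818}\right) = \frac{15323}{60818}$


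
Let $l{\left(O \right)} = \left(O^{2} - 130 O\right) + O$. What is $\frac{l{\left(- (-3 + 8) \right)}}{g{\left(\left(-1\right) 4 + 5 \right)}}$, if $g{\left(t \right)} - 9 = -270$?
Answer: $- \frac{670}{261} \approx -2.5671$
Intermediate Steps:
$g{\left(t \right)} = -261$ ($g{\left(t \right)} = 9 - 270 = -261$)
$l{\left(O \right)} = O^{2} - 129 O$
$\frac{l{\left(- (-3 + 8) \right)}}{g{\left(\left(-1\right) 4 + 5 \right)}} = \frac{- (-3 + 8) \left(-129 - \left(-3 + 8\right)\right)}{-261} = \left(-1\right) 5 \left(-129 - 5\right) \left(- \frac{1}{261}\right) = - 5 \left(-129 - 5\right) \left(- \frac{1}{261}\right) = \left(-5\right) \left(-134\right) \left(- \frac{1}{261}\right) = 670 \left(- \frac{1}{261}\right) = - \frac{670}{261}$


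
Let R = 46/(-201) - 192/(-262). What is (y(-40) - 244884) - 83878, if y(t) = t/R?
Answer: -436372498/1327 ≈ -3.2884e+5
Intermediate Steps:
R = 13270/26331 (R = 46*(-1/201) - 192*(-1/262) = -46/201 + 96/131 = 13270/26331 ≈ 0.50397)
y(t) = 26331*t/13270 (y(t) = t/(13270/26331) = t*(26331/13270) = 26331*t/13270)
(y(-40) - 244884) - 83878 = ((26331/13270)*(-40) - 244884) - 83878 = (-105324/1327 - 244884) - 83878 = -325066392/1327 - 83878 = -436372498/1327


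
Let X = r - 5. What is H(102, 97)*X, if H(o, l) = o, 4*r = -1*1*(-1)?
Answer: -969/2 ≈ -484.50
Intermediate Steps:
r = ¼ (r = (-1*1*(-1))/4 = (-1*(-1))/4 = (¼)*1 = ¼ ≈ 0.25000)
X = -19/4 (X = ¼ - 5 = -19/4 ≈ -4.7500)
H(102, 97)*X = 102*(-19/4) = -969/2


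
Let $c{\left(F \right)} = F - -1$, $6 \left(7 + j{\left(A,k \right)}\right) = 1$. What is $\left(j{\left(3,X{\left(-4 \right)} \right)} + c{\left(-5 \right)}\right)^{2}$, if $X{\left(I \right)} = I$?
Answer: $\frac{4225}{36} \approx 117.36$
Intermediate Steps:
$j{\left(A,k \right)} = - \frac{41}{6}$ ($j{\left(A,k \right)} = -7 + \frac{1}{6} \cdot 1 = -7 + \frac{1}{6} = - \frac{41}{6}$)
$c{\left(F \right)} = 1 + F$ ($c{\left(F \right)} = F + 1 = 1 + F$)
$\left(j{\left(3,X{\left(-4 \right)} \right)} + c{\left(-5 \right)}\right)^{2} = \left(- \frac{41}{6} + \left(1 - 5\right)\right)^{2} = \left(- \frac{41}{6} - 4\right)^{2} = \left(- \frac{65}{6}\right)^{2} = \frac{4225}{36}$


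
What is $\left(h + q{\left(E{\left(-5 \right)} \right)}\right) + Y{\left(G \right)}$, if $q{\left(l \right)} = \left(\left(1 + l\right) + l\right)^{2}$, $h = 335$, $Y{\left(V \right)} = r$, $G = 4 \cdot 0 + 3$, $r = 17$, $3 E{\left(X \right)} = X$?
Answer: $\frac{3217}{9} \approx 357.44$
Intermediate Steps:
$E{\left(X \right)} = \frac{X}{3}$
$G = 3$ ($G = 0 + 3 = 3$)
$Y{\left(V \right)} = 17$
$q{\left(l \right)} = \left(1 + 2 l\right)^{2}$
$\left(h + q{\left(E{\left(-5 \right)} \right)}\right) + Y{\left(G \right)} = \left(335 + \left(1 + 2 \cdot \frac{1}{3} \left(-5\right)\right)^{2}\right) + 17 = \left(335 + \left(1 + 2 \left(- \frac{5}{3}\right)\right)^{2}\right) + 17 = \left(335 + \left(1 - \frac{10}{3}\right)^{2}\right) + 17 = \left(335 + \left(- \frac{7}{3}\right)^{2}\right) + 17 = \left(335 + \frac{49}{9}\right) + 17 = \frac{3064}{9} + 17 = \frac{3217}{9}$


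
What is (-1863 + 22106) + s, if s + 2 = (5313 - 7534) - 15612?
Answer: 2408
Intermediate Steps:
s = -17835 (s = -2 + ((5313 - 7534) - 15612) = -2 + (-2221 - 15612) = -2 - 17833 = -17835)
(-1863 + 22106) + s = (-1863 + 22106) - 17835 = 20243 - 17835 = 2408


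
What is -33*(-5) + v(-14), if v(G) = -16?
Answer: 149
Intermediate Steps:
-33*(-5) + v(-14) = -33*(-5) - 16 = 165 - 16 = 149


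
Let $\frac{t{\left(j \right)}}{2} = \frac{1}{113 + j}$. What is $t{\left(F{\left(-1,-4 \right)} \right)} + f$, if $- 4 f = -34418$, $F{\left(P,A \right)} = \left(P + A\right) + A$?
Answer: $\frac{447435}{52} \approx 8604.5$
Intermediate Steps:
$F{\left(P,A \right)} = P + 2 A$ ($F{\left(P,A \right)} = \left(A + P\right) + A = P + 2 A$)
$t{\left(j \right)} = \frac{2}{113 + j}$
$f = \frac{17209}{2}$ ($f = \left(- \frac{1}{4}\right) \left(-34418\right) = \frac{17209}{2} \approx 8604.5$)
$t{\left(F{\left(-1,-4 \right)} \right)} + f = \frac{2}{113 + \left(-1 + 2 \left(-4\right)\right)} + \frac{17209}{2} = \frac{2}{113 - 9} + \frac{17209}{2} = \frac{2}{104} + \frac{17209}{2} = 2 \cdot \frac{1}{104} + \frac{17209}{2} = \frac{1}{52} + \frac{17209}{2} = \frac{447435}{52}$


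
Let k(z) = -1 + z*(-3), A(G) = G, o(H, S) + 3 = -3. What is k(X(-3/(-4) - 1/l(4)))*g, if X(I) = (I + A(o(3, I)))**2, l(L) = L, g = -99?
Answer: 36333/4 ≈ 9083.3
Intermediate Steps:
o(H, S) = -6 (o(H, S) = -3 - 3 = -6)
X(I) = (-6 + I)**2 (X(I) = (I - 6)**2 = (-6 + I)**2)
k(z) = -1 - 3*z
k(X(-3/(-4) - 1/l(4)))*g = (-1 - 3*(-6 + (-3/(-4) - 1/4))**2)*(-99) = (-1 - 3*(-6 + (-3*(-1/4) - 1*1/4))**2)*(-99) = (-1 - 3*(-6 + (3/4 - 1/4))**2)*(-99) = (-1 - 3*(-6 + 1/2)**2)*(-99) = (-1 - 3*(-11/2)**2)*(-99) = (-1 - 3*121/4)*(-99) = (-1 - 363/4)*(-99) = -367/4*(-99) = 36333/4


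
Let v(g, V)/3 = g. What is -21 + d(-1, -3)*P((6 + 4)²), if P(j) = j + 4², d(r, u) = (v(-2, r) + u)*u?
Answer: 3111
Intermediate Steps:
v(g, V) = 3*g
d(r, u) = u*(-6 + u) (d(r, u) = (3*(-2) + u)*u = (-6 + u)*u = u*(-6 + u))
P(j) = 16 + j (P(j) = j + 16 = 16 + j)
-21 + d(-1, -3)*P((6 + 4)²) = -21 + (-3*(-6 - 3))*(16 + (6 + 4)²) = -21 + (-3*(-9))*(16 + 10²) = -21 + 27*(16 + 100) = -21 + 27*116 = -21 + 3132 = 3111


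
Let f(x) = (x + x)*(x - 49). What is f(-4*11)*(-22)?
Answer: -180048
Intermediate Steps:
f(x) = 2*x*(-49 + x) (f(x) = (2*x)*(-49 + x) = 2*x*(-49 + x))
f(-4*11)*(-22) = (2*(-4*11)*(-49 - 4*11))*(-22) = (2*(-44)*(-49 - 44))*(-22) = (2*(-44)*(-93))*(-22) = 8184*(-22) = -180048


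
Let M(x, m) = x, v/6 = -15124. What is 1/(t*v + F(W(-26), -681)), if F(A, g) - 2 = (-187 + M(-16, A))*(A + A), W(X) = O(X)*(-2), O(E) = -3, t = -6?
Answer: 1/542030 ≈ 1.8449e-6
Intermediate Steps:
v = -90744 (v = 6*(-15124) = -90744)
W(X) = 6 (W(X) = -3*(-2) = 6)
F(A, g) = 2 - 406*A (F(A, g) = 2 + (-187 - 16)*(A + A) = 2 - 406*A)
1/(t*v + F(W(-26), -681)) = 1/(-6*(-90744) + (2 - 406*6)) = 1/(544464 + (2 - 2436)) = 1/(544464 - 2434) = 1/542030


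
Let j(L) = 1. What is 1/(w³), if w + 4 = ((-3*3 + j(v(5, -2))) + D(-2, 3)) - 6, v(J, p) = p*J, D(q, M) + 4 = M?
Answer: -1/6859 ≈ -0.00014579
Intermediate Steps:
D(q, M) = -4 + M
v(J, p) = J*p
w = -19 (w = -4 + (((-3*3 + 1) + (-4 + 3)) - 6) = -4 + (((-9 + 1) - 1) - 6) = -4 + ((-8 - 1) - 6) = -4 + (-9 - 6) = -4 - 15 = -19)
1/(w³) = 1/((-19)³) = 1/(-6859) = -1/6859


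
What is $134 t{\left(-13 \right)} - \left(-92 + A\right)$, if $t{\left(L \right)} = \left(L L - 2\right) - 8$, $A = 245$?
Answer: $21153$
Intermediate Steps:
$t{\left(L \right)} = -10 + L^{2}$ ($t{\left(L \right)} = \left(L^{2} - 2\right) - 8 = \left(-2 + L^{2}\right) - 8 = -10 + L^{2}$)
$134 t{\left(-13 \right)} - \left(-92 + A\right) = 134 \left(-10 + \left(-13\right)^{2}\right) + \left(92 - 245\right) = 134 \left(-10 + 169\right) + \left(92 - 245\right) = 134 \cdot 159 - 153 = 21306 - 153 = 21153$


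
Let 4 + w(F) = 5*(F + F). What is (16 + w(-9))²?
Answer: 6084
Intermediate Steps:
w(F) = -4 + 10*F (w(F) = -4 + 5*(F + F) = -4 + 5*(2*F) = -4 + 10*F)
(16 + w(-9))² = (16 + (-4 + 10*(-9)))² = (16 + (-4 - 90))² = (16 - 94)² = (-78)² = 6084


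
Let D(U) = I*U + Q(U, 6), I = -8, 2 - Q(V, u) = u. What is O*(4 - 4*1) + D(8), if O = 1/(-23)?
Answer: -68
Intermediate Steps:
Q(V, u) = 2 - u
O = -1/23 ≈ -0.043478
D(U) = -4 - 8*U (D(U) = -8*U + (2 - 1*6) = -8*U + (2 - 6) = -8*U - 4 = -4 - 8*U)
O*(4 - 4*1) + D(8) = -(4 - 4*1)/23 + (-4 - 8*8) = -(4 - 4)/23 + (-4 - 64) = -1/23*0 - 68 = 0 - 68 = -68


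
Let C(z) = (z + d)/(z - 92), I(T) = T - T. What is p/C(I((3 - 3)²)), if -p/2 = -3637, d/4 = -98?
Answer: 83651/49 ≈ 1707.2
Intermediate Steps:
d = -392 (d = 4*(-98) = -392)
p = 7274 (p = -2*(-3637) = 7274)
I(T) = 0
C(z) = (-392 + z)/(-92 + z) (C(z) = (z - 392)/(z - 92) = (-392 + z)/(-92 + z))
p/C(I((3 - 3)²)) = 7274/(((-392 + 0)/(-92 + 0))) = 7274/((-392/(-92))) = 7274/((-1/92*(-392))) = 7274/(98/23) = 7274*(23/98) = 83651/49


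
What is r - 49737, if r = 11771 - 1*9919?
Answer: -47885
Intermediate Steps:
r = 1852 (r = 11771 - 9919 = 1852)
r - 49737 = 1852 - 49737 = -47885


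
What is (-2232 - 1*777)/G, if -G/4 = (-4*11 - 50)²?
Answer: 3009/35344 ≈ 0.085135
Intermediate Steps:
G = -35344 (G = -4*(-4*11 - 50)² = -4*(-44 - 50)² = -4*(-94)² = -4*8836 = -35344)
(-2232 - 1*777)/G = (-2232 - 1*777)/(-35344) = (-2232 - 777)*(-1/35344) = -3009*(-1/35344) = 3009/35344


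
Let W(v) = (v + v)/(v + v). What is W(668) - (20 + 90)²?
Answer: -12099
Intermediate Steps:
W(v) = 1 (W(v) = (2*v)/((2*v)) = (2*v)*(1/(2*v)) = 1)
W(668) - (20 + 90)² = 1 - (20 + 90)² = 1 - 1*110² = 1 - 1*12100 = 1 - 12100 = -12099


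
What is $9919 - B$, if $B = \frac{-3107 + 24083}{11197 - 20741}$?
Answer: $\frac{11835989}{1193} \approx 9921.2$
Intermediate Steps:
$B = - \frac{2622}{1193}$ ($B = \frac{20976}{-9544} = 20976 \left(- \frac{1}{9544}\right) = - \frac{2622}{1193} \approx -2.1978$)
$9919 - B = 9919 - - \frac{2622}{1193} = 9919 + \frac{2622}{1193} = \frac{11835989}{1193}$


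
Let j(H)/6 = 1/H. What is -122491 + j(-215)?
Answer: -26335571/215 ≈ -1.2249e+5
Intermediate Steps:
j(H) = 6/H
-122491 + j(-215) = -122491 + 6/(-215) = -122491 + 6*(-1/215) = -122491 - 6/215 = -26335571/215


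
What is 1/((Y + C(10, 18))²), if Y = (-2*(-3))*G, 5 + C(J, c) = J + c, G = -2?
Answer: 1/121 ≈ 0.0082645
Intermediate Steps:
C(J, c) = -5 + J + c (C(J, c) = -5 + (J + c) = -5 + J + c)
Y = -12 (Y = -2*(-3)*(-2) = 6*(-2) = -12)
1/((Y + C(10, 18))²) = 1/((-12 + (-5 + 10 + 18))²) = 1/((-12 + 23)²) = 1/(11²) = 1/121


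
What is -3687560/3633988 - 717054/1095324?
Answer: -276868275033/165849761338 ≈ -1.6694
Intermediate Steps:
-3687560/3633988 - 717054/1095324 = -3687560*1/3633988 - 717054*1/1095324 = -921890/908497 - 119509/182554 = -276868275033/165849761338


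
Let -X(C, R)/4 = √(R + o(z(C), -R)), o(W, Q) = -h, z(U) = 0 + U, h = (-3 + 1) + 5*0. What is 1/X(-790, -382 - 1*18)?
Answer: I*√398/1592 ≈ 0.012531*I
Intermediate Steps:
h = -2 (h = -2 + 0 = -2)
z(U) = U
o(W, Q) = 2 (o(W, Q) = -1*(-2) = 2)
X(C, R) = -4*√(2 + R) (X(C, R) = -4*√(R + 2) = -4*√(2 + R))
1/X(-790, -382 - 1*18) = 1/(-4*√(2 + (-382 - 1*18))) = 1/(-4*√(2 + (-382 - 18))) = 1/(-4*√(2 - 400)) = 1/(-4*I*√398) = I*√398/1592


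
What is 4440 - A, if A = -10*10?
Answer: 4540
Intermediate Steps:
A = -100
4440 - A = 4440 - 1*(-100) = 4440 + 100 = 4540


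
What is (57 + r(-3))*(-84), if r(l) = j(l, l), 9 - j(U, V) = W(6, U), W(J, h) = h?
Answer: -5796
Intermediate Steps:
j(U, V) = 9 - U
r(l) = 9 - l
(57 + r(-3))*(-84) = (57 + (9 - 1*(-3)))*(-84) = (57 + (9 + 3))*(-84) = (57 + 12)*(-84) = 69*(-84) = -5796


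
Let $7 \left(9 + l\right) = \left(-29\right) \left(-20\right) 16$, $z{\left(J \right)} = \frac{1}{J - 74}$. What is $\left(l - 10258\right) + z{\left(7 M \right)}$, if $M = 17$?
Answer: $- \frac{2816498}{315} \approx -8941.3$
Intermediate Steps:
$z{\left(J \right)} = \frac{1}{-74 + J}$
$l = \frac{9217}{7}$ ($l = -9 + \frac{\left(-29\right) \left(-20\right) 16}{7} = -9 + \frac{580 \cdot 16}{7} = -9 + \frac{1}{7} \cdot 9280 = -9 + \frac{9280}{7} = \frac{9217}{7} \approx 1316.7$)
$\left(l - 10258\right) + z{\left(7 M \right)} = \left(\frac{9217}{7} - 10258\right) + \frac{1}{-74 + 7 \cdot 17} = - \frac{62589}{7} + \frac{1}{-74 + 119} = - \frac{62589}{7} + \frac{1}{45} = - \frac{2816498}{315}$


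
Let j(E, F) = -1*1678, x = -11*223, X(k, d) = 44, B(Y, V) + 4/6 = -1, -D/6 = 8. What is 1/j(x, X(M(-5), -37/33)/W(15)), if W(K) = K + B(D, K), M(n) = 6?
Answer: -1/1678 ≈ -0.00059595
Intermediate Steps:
D = -48 (D = -6*8 = -48)
B(Y, V) = -5/3 (B(Y, V) = -⅔ - 1 = -5/3)
W(K) = -5/3 + K (W(K) = K - 5/3 = -5/3 + K)
x = -2453
j(E, F) = -1678
1/j(x, X(M(-5), -37/33)/W(15)) = 1/(-1678) = -1/1678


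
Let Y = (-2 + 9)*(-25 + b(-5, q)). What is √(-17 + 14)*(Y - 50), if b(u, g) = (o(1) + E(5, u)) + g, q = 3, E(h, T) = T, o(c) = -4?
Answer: -267*I*√3 ≈ -462.46*I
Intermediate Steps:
b(u, g) = -4 + g + u (b(u, g) = (-4 + u) + g = -4 + g + u)
Y = -217 (Y = (-2 + 9)*(-25 + (-4 + 3 - 5)) = 7*(-25 - 6) = 7*(-31) = -217)
√(-17 + 14)*(Y - 50) = √(-17 + 14)*(-217 - 50) = √(-3)*(-267) = (I*√3)*(-267) = -267*I*√3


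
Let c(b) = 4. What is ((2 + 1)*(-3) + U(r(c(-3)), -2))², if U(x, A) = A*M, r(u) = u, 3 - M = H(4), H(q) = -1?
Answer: 289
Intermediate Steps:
M = 4 (M = 3 - 1*(-1) = 3 + 1 = 4)
U(x, A) = 4*A (U(x, A) = A*4 = 4*A)
((2 + 1)*(-3) + U(r(c(-3)), -2))² = ((2 + 1)*(-3) + 4*(-2))² = (3*(-3) - 8)² = (-9 - 8)² = (-17)² = 289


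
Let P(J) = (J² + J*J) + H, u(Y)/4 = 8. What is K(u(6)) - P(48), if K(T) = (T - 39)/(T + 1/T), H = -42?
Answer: -4680374/1025 ≈ -4566.2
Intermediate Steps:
u(Y) = 32 (u(Y) = 4*8 = 32)
K(T) = (-39 + T)/(T + 1/T)
P(J) = -42 + 2*J² (P(J) = (J² + J*J) - 42 = (J² + J²) - 42 = 2*J² - 42 = -42 + 2*J²)
K(u(6)) - P(48) = 32*(-39 + 32)/(1 + 32²) - (-42 + 2*48²) = 32*(-7)/(1 + 1024) - (-42 + 2*2304) = 32*(-7)/1025 - (-42 + 4608) = 32*(1/1025)*(-7) - 1*4566 = -224/1025 - 4566 = -4680374/1025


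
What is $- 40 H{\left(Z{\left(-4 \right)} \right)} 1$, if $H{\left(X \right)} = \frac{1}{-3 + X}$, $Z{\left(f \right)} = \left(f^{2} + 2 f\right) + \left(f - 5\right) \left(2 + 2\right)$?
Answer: $\frac{40}{31} \approx 1.2903$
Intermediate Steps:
$Z{\left(f \right)} = -20 + f^{2} + 6 f$ ($Z{\left(f \right)} = \left(f^{2} + 2 f\right) + \left(-5 + f\right) 4 = \left(f^{2} + 2 f\right) + \left(-20 + 4 f\right) = -20 + f^{2} + 6 f$)
$- 40 H{\left(Z{\left(-4 \right)} \right)} 1 = - \frac{40}{-3 + \left(-20 + \left(-4\right)^{2} + 6 \left(-4\right)\right)} 1 = - \frac{40}{-3 - 28} \cdot 1 = - \frac{40}{-31} \cdot 1 = \left(-40\right) \left(- \frac{1}{31}\right) 1 = \frac{40}{31} \cdot 1 = \frac{40}{31}$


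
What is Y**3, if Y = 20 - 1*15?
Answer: 125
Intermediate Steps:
Y = 5 (Y = 20 - 15 = 5)
Y**3 = 5**3 = 125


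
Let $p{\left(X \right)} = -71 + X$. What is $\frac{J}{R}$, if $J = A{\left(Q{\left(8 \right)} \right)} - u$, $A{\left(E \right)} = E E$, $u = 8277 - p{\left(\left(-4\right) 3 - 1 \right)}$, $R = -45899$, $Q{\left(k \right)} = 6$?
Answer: $\frac{8325}{45899} \approx 0.18138$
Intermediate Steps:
$u = 8361$ ($u = 8277 - \left(-71 - 13\right) = 8277 - -84 = 8277 + 84 = 8361$)
$A{\left(E \right)} = E^{2}$
$J = -8325$ ($J = 6^{2} - 8361 = 36 - 8361 = -8325$)
$\frac{J}{R} = - \frac{8325}{-45899} = \left(-8325\right) \left(- \frac{1}{45899}\right) = \frac{8325}{45899}$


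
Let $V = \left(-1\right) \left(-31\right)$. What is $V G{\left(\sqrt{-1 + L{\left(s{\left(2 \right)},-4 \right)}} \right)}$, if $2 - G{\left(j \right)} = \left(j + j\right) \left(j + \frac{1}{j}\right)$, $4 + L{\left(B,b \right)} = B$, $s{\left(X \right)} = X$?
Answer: $186$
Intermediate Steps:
$L{\left(B,b \right)} = -4 + B$
$V = 31$
$G{\left(j \right)} = 2 - 2 j \left(j + \frac{1}{j}\right)$ ($G{\left(j \right)} = 2 - \left(j + j\right) \left(j + \frac{1}{j}\right) = 2 - 2 j \left(j + \frac{1}{j}\right)$)
$V G{\left(\sqrt{-1 + L{\left(s{\left(2 \right)},-4 \right)}} \right)} = 31 \left(- 2 \left(\sqrt{-1 + \left(-4 + 2\right)}\right)^{2}\right) = 31 \left(- 2 \left(\sqrt{-1 - 2}\right)^{2}\right) = 31 \left(- 2 \left(\sqrt{-3}\right)^{2}\right) = 31 \left(- 2 \left(i \sqrt{3}\right)^{2}\right) = 31 \left(\left(-2\right) \left(-3\right)\right) = 31 \cdot 6 = 186$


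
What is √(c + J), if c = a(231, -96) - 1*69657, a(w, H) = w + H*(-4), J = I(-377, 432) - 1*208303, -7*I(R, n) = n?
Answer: I*√13592929/7 ≈ 526.69*I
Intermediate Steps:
I(R, n) = -n/7
J = -1458553/7 (J = -⅐*432 - 1*208303 = -432/7 - 208303 = -1458553/7 ≈ -2.0836e+5)
a(w, H) = w - 4*H
c = -69042 (c = (231 - 4*(-96)) - 1*69657 = (231 + 384) - 69657 = 615 - 69657 = -69042)
√(c + J) = √(-69042 - 1458553/7) = √(-1941847/7) = I*√13592929/7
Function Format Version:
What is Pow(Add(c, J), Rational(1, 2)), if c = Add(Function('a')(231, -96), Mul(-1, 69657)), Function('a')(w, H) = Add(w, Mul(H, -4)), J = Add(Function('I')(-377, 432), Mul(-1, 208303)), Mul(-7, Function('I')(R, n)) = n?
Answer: Mul(Rational(1, 7), I, Pow(13592929, Rational(1, 2))) ≈ Mul(526.69, I)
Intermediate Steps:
Function('I')(R, n) = Mul(Rational(-1, 7), n)
J = Rational(-1458553, 7) (J = Add(Mul(Rational(-1, 7), 432), Mul(-1, 208303)) = Add(Rational(-432, 7), -208303) = Rational(-1458553, 7) ≈ -2.0836e+5)
Function('a')(w, H) = Add(w, Mul(-4, H))
c = -69042 (c = Add(Add(231, Mul(-4, -96)), Mul(-1, 69657)) = Add(Add(231, 384), -69657) = Add(615, -69657) = -69042)
Pow(Add(c, J), Rational(1, 2)) = Pow(Add(-69042, Rational(-1458553, 7)), Rational(1, 2)) = Pow(Rational(-1941847, 7), Rational(1, 2)) = Mul(Rational(1, 7), I, Pow(13592929, Rational(1, 2)))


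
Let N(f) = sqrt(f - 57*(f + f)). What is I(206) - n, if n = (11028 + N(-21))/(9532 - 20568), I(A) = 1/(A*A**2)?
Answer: 24101189471/24118670344 + sqrt(2373)/11036 ≈ 1.0037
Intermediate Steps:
N(f) = sqrt(113)*sqrt(-f) (N(f) = sqrt(f - 114*f) = sqrt(-113*f) = sqrt(113)*sqrt(-f))
I(A) = A**(-3) (I(A) = 1/(A**3) = A**(-3))
n = -2757/2759 - sqrt(2373)/11036 (n = (11028 + sqrt(113)*sqrt(-1*(-21)))/(9532 - 20568) = (11028 + sqrt(113)*sqrt(21))/(-11036) = (11028 + sqrt(2373))*(-1/11036) = -2757/2759 - sqrt(2373)/11036 ≈ -1.0037)
I(206) - n = 206**(-3) - (-2757/2759 - sqrt(2373)/11036) = 1/8741816 + (2757/2759 + sqrt(2373)/11036) = 24101189471/24118670344 + sqrt(2373)/11036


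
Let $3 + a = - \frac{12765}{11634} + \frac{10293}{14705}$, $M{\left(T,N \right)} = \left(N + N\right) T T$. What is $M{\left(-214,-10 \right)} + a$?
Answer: $- \frac{52231438492291}{57025990} \approx -9.1592 \cdot 10^{5}$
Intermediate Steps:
$M{\left(T,N \right)} = 2 N T^{2}$ ($M{\left(T,N \right)} = 2 N T T = 2 N T^{2}$)
$a = - \frac{193731491}{57025990}$ ($a = -3 + \left(- \frac{12765}{11634} + \frac{10293}{14705}\right) = -3 + \left(\left(-12765\right) \frac{1}{11634} + 10293 \cdot \frac{1}{14705}\right) = -3 + \left(- \frac{4255}{3878} + \frac{10293}{14705}\right) = -3 - \frac{22653521}{57025990} = - \frac{193731491}{57025990} \approx -3.3972$)
$M{\left(-214,-10 \right)} + a = 2 \left(-10\right) \left(-214\right)^{2} - \frac{193731491}{57025990} = 2 \left(-10\right) 45796 - \frac{193731491}{57025990} = -915920 - \frac{193731491}{57025990} = - \frac{52231438492291}{57025990}$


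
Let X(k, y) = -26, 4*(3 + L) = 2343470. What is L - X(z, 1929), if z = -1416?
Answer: 1171781/2 ≈ 5.8589e+5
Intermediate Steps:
L = 1171729/2 (L = -3 + (1/4)*2343470 = -3 + 1171735/2 = 1171729/2 ≈ 5.8586e+5)
L - X(z, 1929) = 1171729/2 - 1*(-26) = 1171729/2 + 26 = 1171781/2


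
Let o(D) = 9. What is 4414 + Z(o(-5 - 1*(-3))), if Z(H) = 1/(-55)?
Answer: 242769/55 ≈ 4414.0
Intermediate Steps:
Z(H) = -1/55
4414 + Z(o(-5 - 1*(-3))) = 4414 - 1/55 = 242769/55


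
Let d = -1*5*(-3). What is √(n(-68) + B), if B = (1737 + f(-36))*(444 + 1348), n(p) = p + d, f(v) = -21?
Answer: √3075019 ≈ 1753.6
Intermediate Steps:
d = 15 (d = -5*(-3) = 15)
n(p) = 15 + p (n(p) = p + 15 = 15 + p)
B = 3075072 (B = (1737 - 21)*(444 + 1348) = 1716*1792 = 3075072)
√(n(-68) + B) = √((15 - 68) + 3075072) = √(-53 + 3075072) = √3075019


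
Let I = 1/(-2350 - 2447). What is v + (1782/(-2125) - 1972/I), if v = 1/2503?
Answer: 50314872277279/5318875 ≈ 9.4597e+6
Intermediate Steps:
I = -1/4797 (I = 1/(-4797) = -1/4797 ≈ -0.00020846)
v = 1/2503 ≈ 0.00039952
v + (1782/(-2125) - 1972/I) = 1/2503 + (1782/(-2125) - 1972/(-1/4797)) = 1/2503 + (1782*(-1/2125) - 1972*(-4797)) = 1/2503 + (-1782/2125 + 9459684) = 1/2503 + 20101826718/2125 = 50314872277279/5318875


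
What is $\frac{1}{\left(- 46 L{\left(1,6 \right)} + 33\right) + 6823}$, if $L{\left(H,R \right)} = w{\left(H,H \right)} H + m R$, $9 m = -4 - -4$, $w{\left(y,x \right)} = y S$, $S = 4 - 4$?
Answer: $\frac{1}{6856} \approx 0.00014586$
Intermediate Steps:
$S = 0$
$w{\left(y,x \right)} = 0$ ($w{\left(y,x \right)} = y 0 = 0$)
$m = 0$ ($m = \frac{-4 - -4}{9} = \frac{-4 + 4}{9} = \frac{1}{9} \cdot 0 = 0$)
$L{\left(H,R \right)} = 0$ ($L{\left(H,R \right)} = 0 H + 0 R = 0 + 0 = 0$)
$\frac{1}{\left(- 46 L{\left(1,6 \right)} + 33\right) + 6823} = \frac{1}{\left(\left(-46\right) 0 + 33\right) + 6823} = \frac{1}{\left(0 + 33\right) + 6823} = \frac{1}{33 + 6823} = \frac{1}{6856}$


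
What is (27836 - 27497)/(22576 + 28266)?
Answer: 339/50842 ≈ 0.0066677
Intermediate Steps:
(27836 - 27497)/(22576 + 28266) = 339/50842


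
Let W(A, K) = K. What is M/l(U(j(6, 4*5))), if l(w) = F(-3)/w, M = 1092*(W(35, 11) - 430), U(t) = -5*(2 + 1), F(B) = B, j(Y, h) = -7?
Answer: -2287740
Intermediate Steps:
U(t) = -15 (U(t) = -5*3 = -15)
M = -457548 (M = 1092*(11 - 430) = 1092*(-419) = -457548)
l(w) = -3/w
M/l(U(j(6, 4*5))) = -457548/((-3/(-15))) = -457548/((-3*(-1/15))) = -457548/⅕ = -457548*5 = -2287740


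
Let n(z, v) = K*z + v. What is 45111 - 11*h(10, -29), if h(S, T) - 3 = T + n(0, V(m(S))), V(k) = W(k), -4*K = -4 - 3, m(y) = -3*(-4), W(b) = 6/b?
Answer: 90783/2 ≈ 45392.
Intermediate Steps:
m(y) = 12
K = 7/4 (K = -(-4 - 3)/4 = -¼*(-7) = 7/4 ≈ 1.7500)
V(k) = 6/k
n(z, v) = v + 7*z/4 (n(z, v) = 7*z/4 + v = v + 7*z/4)
h(S, T) = 7/2 + T (h(S, T) = 3 + (T + (6/12 + (7/4)*0)) = 3 + (T + (6*(1/12) + 0)) = 3 + (T + (½ + 0)) = 3 + (T + ½) = 3 + (½ + T) = 7/2 + T)
45111 - 11*h(10, -29) = 45111 - 11*(7/2 - 29) = 45111 - 11*(-51/2) = 45111 + 561/2 = 90783/2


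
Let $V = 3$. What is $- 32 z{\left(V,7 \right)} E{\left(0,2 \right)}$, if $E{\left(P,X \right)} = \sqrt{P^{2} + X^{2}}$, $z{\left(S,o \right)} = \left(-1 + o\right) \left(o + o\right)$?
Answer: $-5376$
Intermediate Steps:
$z{\left(S,o \right)} = 2 o \left(-1 + o\right)$ ($z{\left(S,o \right)} = \left(-1 + o\right) 2 o = 2 o \left(-1 + o\right)$)
$- 32 z{\left(V,7 \right)} E{\left(0,2 \right)} = - 32 \cdot 2 \cdot 7 \left(-1 + 7\right) \sqrt{0^{2} + 2^{2}} = - 32 \cdot 2 \cdot 7 \cdot 6 \sqrt{0 + 4} = \left(-32\right) 84 \sqrt{4} = \left(-2688\right) 2 = -5376$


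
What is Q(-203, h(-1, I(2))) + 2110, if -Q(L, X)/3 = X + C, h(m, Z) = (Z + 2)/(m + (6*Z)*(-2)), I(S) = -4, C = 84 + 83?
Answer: 75629/47 ≈ 1609.1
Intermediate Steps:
C = 167
h(m, Z) = (2 + Z)/(m - 12*Z)
Q(L, X) = -501 - 3*X (Q(L, X) = -3*(X + 167) = -3*(167 + X) = -501 - 3*X)
Q(-203, h(-1, I(2))) + 2110 = (-501 - 3*(2 - 4)/(-1 - 12*(-4))) + 2110 = (-501 - 3*(-2)/(-1 + 48)) + 2110 = (-501 - 3*(-2)/47) + 2110 = (-501 - 3*(-2/47)) + 2110 = (-501 + 6/47) + 2110 = -23541/47 + 2110 = 75629/47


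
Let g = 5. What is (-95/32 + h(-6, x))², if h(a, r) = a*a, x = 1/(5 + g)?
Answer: 1117249/1024 ≈ 1091.1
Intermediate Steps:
x = ⅒ (x = 1/(5 + 5) = 1/10 = ⅒ ≈ 0.10000)
h(a, r) = a²
(-95/32 + h(-6, x))² = (-95/32 + (-6)²)² = (-95*1/32 + 36)² = (-95/32 + 36)² = (1057/32)² = 1117249/1024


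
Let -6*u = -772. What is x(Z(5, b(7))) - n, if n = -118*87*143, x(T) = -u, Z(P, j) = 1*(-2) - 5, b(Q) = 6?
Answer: 4403728/3 ≈ 1.4679e+6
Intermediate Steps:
Z(P, j) = -7 (Z(P, j) = -2 - 5 = -7)
u = 386/3 (u = -⅙*(-772) = 386/3 ≈ 128.67)
x(T) = -386/3 (x(T) = -1*386/3 = -386/3)
n = -1468038 (n = -10266*143 = -1468038)
x(Z(5, b(7))) - n = -386/3 - 1*(-1468038) = -386/3 + 1468038 = 4403728/3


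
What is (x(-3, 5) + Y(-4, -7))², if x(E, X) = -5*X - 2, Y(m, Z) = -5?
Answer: 1024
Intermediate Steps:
x(E, X) = -2 - 5*X
(x(-3, 5) + Y(-4, -7))² = ((-2 - 5*5) - 5)² = ((-2 - 25) - 5)² = (-27 - 5)² = (-32)² = 1024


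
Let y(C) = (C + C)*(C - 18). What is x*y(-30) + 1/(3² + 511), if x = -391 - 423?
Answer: -1219046399/520 ≈ -2.3443e+6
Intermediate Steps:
y(C) = 2*C*(-18 + C) (y(C) = (2*C)*(-18 + C) = 2*C*(-18 + C))
x = -814
x*y(-30) + 1/(3² + 511) = -1628*(-30)*(-18 - 30) + 1/(3² + 511) = -1628*(-30)*(-48) + 1/(9 + 511) = -814*2880 + 1/520 = -2344320 + 1/520 = -1219046399/520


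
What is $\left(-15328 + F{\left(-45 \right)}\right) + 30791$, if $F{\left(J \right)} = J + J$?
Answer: $15373$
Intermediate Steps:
$F{\left(J \right)} = 2 J$
$\left(-15328 + F{\left(-45 \right)}\right) + 30791 = \left(-15328 + 2 \left(-45\right)\right) + 30791 = \left(-15328 - 90\right) + 30791 = -15418 + 30791 = 15373$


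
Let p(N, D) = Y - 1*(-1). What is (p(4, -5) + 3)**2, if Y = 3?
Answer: 49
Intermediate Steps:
p(N, D) = 4 (p(N, D) = 3 - 1*(-1) = 3 + 1 = 4)
(p(4, -5) + 3)**2 = (4 + 3)**2 = 7**2 = 49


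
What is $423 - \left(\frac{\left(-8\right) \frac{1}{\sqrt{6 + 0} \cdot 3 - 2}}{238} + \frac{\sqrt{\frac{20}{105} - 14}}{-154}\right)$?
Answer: $\frac{1258429}{2975} + \frac{6 \sqrt{6}}{2975} + \frac{i \sqrt{6090}}{3234} \approx 423.01 + 0.024131 i$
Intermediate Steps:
$423 - \left(\frac{\left(-8\right) \frac{1}{\sqrt{6 + 0} \cdot 3 - 2}}{238} + \frac{\sqrt{\frac{20}{105} - 14}}{-154}\right) = 423 - \left(- \frac{8}{\sqrt{6} \cdot 3 - 2} \cdot \frac{1}{238} + \sqrt{20 \cdot \frac{1}{105} - 14} \left(- \frac{1}{154}\right)\right) = 423 - \left(- \frac{8}{3 \sqrt{6} - 2} \cdot \frac{1}{238} + \sqrt{\frac{4}{21} - 14} \left(- \frac{1}{154}\right)\right) = 423 - \left(- \frac{8}{-2 + 3 \sqrt{6}} \cdot \frac{1}{238} + \sqrt{- \frac{290}{21}} \left(- \frac{1}{154}\right)\right) = 423 - \left(- \frac{4}{119 \left(-2 + 3 \sqrt{6}\right)} + \frac{i \sqrt{6090}}{21} \left(- \frac{1}{154}\right)\right) = 423 - \left(- \frac{4}{119 \left(-2 + 3 \sqrt{6}\right)} - \frac{i \sqrt{6090}}{3234}\right) = 423 + \left(\frac{4}{119 \left(-2 + 3 \sqrt{6}\right)} + \frac{i \sqrt{6090}}{3234}\right) = 423 + \frac{4}{119 \left(-2 + 3 \sqrt{6}\right)} + \frac{i \sqrt{6090}}{3234}$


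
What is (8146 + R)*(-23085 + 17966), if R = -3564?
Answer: -23455258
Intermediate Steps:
(8146 + R)*(-23085 + 17966) = (8146 - 3564)*(-23085 + 17966) = 4582*(-5119) = -23455258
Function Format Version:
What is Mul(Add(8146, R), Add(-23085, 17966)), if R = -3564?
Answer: -23455258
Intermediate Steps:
Mul(Add(8146, R), Add(-23085, 17966)) = Mul(Add(8146, -3564), Add(-23085, 17966)) = Mul(4582, -5119) = -23455258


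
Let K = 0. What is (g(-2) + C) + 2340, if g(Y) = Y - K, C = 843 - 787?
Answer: 2394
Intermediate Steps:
C = 56
g(Y) = Y (g(Y) = Y - 1*0 = Y + 0 = Y)
(g(-2) + C) + 2340 = (-2 + 56) + 2340 = 54 + 2340 = 2394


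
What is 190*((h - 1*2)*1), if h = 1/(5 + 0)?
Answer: -342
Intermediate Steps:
h = 1/5 ≈ 0.20000
190*((h - 1*2)*1) = 190*((1/5 - 1*2)*1) = 190*((1/5 - 2)*1) = 190*(-9/5*1) = 190*(-9/5) = -342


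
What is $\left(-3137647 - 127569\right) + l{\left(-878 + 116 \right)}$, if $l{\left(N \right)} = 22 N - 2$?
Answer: $-3281982$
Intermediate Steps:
$l{\left(N \right)} = -2 + 22 N$
$\left(-3137647 - 127569\right) + l{\left(-878 + 116 \right)} = \left(-3137647 - 127569\right) + \left(-2 + 22 \left(-878 + 116\right)\right) = -3265216 + \left(-2 + 22 \left(-762\right)\right) = -3265216 - 16766 = -3281982$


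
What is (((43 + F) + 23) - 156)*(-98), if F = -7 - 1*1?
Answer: 9604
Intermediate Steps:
F = -8 (F = -7 - 1 = -8)
(((43 + F) + 23) - 156)*(-98) = (((43 - 8) + 23) - 156)*(-98) = ((35 + 23) - 156)*(-98) = (58 - 156)*(-98) = -98*(-98) = 9604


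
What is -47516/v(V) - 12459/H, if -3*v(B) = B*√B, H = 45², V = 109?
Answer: -4153/675 + 142548*√109/11881 ≈ 119.11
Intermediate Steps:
H = 2025
v(B) = -B^(3/2)/3 (v(B) = -B*√B/3 = -B^(3/2)/3)
-47516/v(V) - 12459/H = -47516*(-3*√109/11881) - 12459/2025 = -47516*(-3*√109/11881) - 12459*1/2025 = -47516*(-3*√109/11881) - 4153/675 = -(-142548)*√109/11881 - 4153/675 = 142548*√109/11881 - 4153/675 = -4153/675 + 142548*√109/11881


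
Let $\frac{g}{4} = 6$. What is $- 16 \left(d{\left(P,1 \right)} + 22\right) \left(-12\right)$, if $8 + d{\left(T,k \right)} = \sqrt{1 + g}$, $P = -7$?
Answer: $3648$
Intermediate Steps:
$g = 24$ ($g = 4 \cdot 6 = 24$)
$d{\left(T,k \right)} = -3$ ($d{\left(T,k \right)} = -8 + \sqrt{1 + 24} = -8 + \sqrt{25} = -8 + 5 = -3$)
$- 16 \left(d{\left(P,1 \right)} + 22\right) \left(-12\right) = - 16 \left(-3 + 22\right) \left(-12\right) = \left(-16\right) 19 \left(-12\right) = \left(-304\right) \left(-12\right) = 3648$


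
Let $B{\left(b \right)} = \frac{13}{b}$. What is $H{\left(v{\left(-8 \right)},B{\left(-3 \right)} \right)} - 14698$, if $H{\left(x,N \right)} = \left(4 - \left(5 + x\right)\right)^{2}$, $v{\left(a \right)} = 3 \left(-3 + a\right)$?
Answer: $-13674$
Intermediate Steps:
$v{\left(a \right)} = -9 + 3 a$
$H{\left(x,N \right)} = \left(-1 - x\right)^{2}$
$H{\left(v{\left(-8 \right)},B{\left(-3 \right)} \right)} - 14698 = \left(1 + \left(-9 + 3 \left(-8\right)\right)\right)^{2} - 14698 = \left(1 - 33\right)^{2} - 14698 = \left(-32\right)^{2} - 14698 = 1024 - 14698 = -13674$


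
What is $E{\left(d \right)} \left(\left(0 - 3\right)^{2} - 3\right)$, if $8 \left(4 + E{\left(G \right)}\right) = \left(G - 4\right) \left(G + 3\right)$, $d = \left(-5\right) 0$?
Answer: $-33$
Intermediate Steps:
$d = 0$
$E{\left(G \right)} = -4 + \frac{\left(-4 + G\right) \left(3 + G\right)}{8}$ ($E{\left(G \right)} = -4 + \frac{\left(G - 4\right) \left(G + 3\right)}{8} = -4 + \frac{\left(-4 + G\right) \left(3 + G\right)}{8}$)
$E{\left(d \right)} \left(\left(0 - 3\right)^{2} - 3\right) = \left(- \frac{11}{2} - 0 + \frac{0^{2}}{8}\right) \left(\left(0 - 3\right)^{2} - 3\right) = \left(- \frac{11}{2} + 0 + \frac{1}{8} \cdot 0\right) \left(\left(-3\right)^{2} - 3\right) = \left(- \frac{11}{2} + 0 + 0\right) \left(9 - 3\right) = \left(- \frac{11}{2}\right) 6 = -33$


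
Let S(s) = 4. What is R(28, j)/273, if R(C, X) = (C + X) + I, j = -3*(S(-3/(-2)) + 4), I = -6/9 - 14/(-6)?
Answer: 17/819 ≈ 0.020757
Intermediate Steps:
I = 5/3 (I = -6*1/9 - 14*(-1/6) = -2/3 + 7/3 = 5/3 ≈ 1.6667)
j = -24 (j = -3*(4 + 4) = -3*8 = -24)
R(C, X) = 5/3 + C + X (R(C, X) = (C + X) + 5/3 = 5/3 + C + X)
R(28, j)/273 = (5/3 + 28 - 24)/273 = (17/3)*(1/273) = 17/819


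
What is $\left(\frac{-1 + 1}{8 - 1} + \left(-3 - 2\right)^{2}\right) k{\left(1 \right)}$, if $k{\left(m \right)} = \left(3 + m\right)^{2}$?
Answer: $400$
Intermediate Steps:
$\left(\frac{-1 + 1}{8 - 1} + \left(-3 - 2\right)^{2}\right) k{\left(1 \right)} = \left(\frac{-1 + 1}{8 - 1} + \left(-3 - 2\right)^{2}\right) \left(3 + 1\right)^{2} = \left(\frac{0}{7} + \left(-5\right)^{2}\right) 4^{2} = \left(0 \cdot \frac{1}{7} + 25\right) 16 = \left(0 + 25\right) 16 = 25 \cdot 16 = 400$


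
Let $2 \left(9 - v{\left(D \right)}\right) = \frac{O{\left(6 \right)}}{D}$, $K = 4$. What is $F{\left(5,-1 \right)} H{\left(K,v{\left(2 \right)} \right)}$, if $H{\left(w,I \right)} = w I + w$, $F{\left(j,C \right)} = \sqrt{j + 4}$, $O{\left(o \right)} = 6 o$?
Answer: $12$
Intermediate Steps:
$F{\left(j,C \right)} = \sqrt{4 + j}$
$v{\left(D \right)} = 9 - \frac{18}{D}$ ($v{\left(D \right)} = 9 - \frac{6 \cdot 6 \frac{1}{D}}{2} = 9 - \frac{36 \frac{1}{D}}{2} = 9 - \frac{18}{D}$)
$H{\left(w,I \right)} = w + I w$ ($H{\left(w,I \right)} = I w + w = w + I w$)
$F{\left(5,-1 \right)} H{\left(K,v{\left(2 \right)} \right)} = \sqrt{4 + 5} \cdot 4 \left(1 + \left(9 - \frac{18}{2}\right)\right) = \sqrt{9} \cdot 4 \left(1 + \left(9 - 9\right)\right) = 3 \cdot 4 \left(1 + \left(9 - 9\right)\right) = 3 \cdot 4 \left(1 + 0\right) = 3 \cdot 4 \cdot 1 = 3 \cdot 4 = 12$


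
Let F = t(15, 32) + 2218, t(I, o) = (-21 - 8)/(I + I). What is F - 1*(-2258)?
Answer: 134251/30 ≈ 4475.0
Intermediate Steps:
t(I, o) = -29/(2*I) (t(I, o) = -29*1/(2*I) = -29/(2*I))
F = 66511/30 (F = -29/2/15 + 2218 = -29/2*1/15 + 2218 = -29/30 + 2218 = 66511/30 ≈ 2217.0)
F - 1*(-2258) = 66511/30 - 1*(-2258) = 66511/30 + 2258 = 134251/30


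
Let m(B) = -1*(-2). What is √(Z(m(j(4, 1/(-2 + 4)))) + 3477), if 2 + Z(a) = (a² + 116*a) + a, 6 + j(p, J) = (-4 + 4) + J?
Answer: √3713 ≈ 60.934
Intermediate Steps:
j(p, J) = -6 + J (j(p, J) = -6 + ((-4 + 4) + J) = -6 + (0 + J) = -6 + J)
m(B) = 2
Z(a) = -2 + a² + 117*a (Z(a) = -2 + ((a² + 116*a) + a) = -2 + (a² + 117*a) = -2 + a² + 117*a)
√(Z(m(j(4, 1/(-2 + 4)))) + 3477) = √((-2 + 2² + 117*2) + 3477) = √((-2 + 4 + 234) + 3477) = √(236 + 3477) = √3713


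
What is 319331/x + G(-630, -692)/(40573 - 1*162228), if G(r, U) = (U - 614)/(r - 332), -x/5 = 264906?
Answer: -3737371055459/15501254065830 ≈ -0.24110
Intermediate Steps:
x = -1324530 (x = -5*264906 = -1324530)
G(r, U) = (-614 + U)/(-332 + r)
319331/x + G(-630, -692)/(40573 - 1*162228) = 319331/(-1324530) + ((-614 - 692)/(-332 - 630))/(40573 - 1*162228) = 319331*(-1/1324530) + (-1306/(-962))/(40573 - 162228) = -319331/1324530 - 1/962*(-1306)/(-121655) = -319331/1324530 + (653/481)*(-1/121655) = -319331/1324530 - 653/58516055 = -3737371055459/15501254065830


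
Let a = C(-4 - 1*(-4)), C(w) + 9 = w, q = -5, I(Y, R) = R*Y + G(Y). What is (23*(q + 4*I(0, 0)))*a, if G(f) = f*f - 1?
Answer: 1863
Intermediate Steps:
G(f) = -1 + f² (G(f) = f² - 1 = -1 + f²)
I(Y, R) = -1 + Y² + R*Y (I(Y, R) = R*Y + (-1 + Y²) = -1 + Y² + R*Y)
C(w) = -9 + w
a = -9 (a = -9 + (-4 - 1*(-4)) = -9 + (-4 + 4) = -9 + 0 = -9)
(23*(q + 4*I(0, 0)))*a = (23*(-5 + 4*(-1 + 0² + 0*0)))*(-9) = (23*(-5 + 4*(-1 + 0 + 0)))*(-9) = (23*(-5 + 4*(-1)))*(-9) = (23*(-5 - 4))*(-9) = (23*(-9))*(-9) = -207*(-9) = 1863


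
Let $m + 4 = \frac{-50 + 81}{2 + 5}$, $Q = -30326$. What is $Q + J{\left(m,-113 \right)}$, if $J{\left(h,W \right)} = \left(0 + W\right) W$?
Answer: $-17557$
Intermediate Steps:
$m = \frac{3}{7}$ ($m = -4 + \frac{-50 + 81}{2 + 5} = -4 + \frac{31}{7} = \frac{3}{7} \approx 0.42857$)
$J{\left(h,W \right)} = W^{2}$ ($J{\left(h,W \right)} = W W = W^{2}$)
$Q + J{\left(m,-113 \right)} = -30326 + \left(-113\right)^{2} = -30326 + 12769 = -17557$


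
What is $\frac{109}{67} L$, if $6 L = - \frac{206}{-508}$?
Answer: $\frac{11227}{102108} \approx 0.10995$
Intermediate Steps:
$L = \frac{103}{1524}$ ($L = \frac{\left(-206\right) \frac{1}{-508}}{6} = \frac{\left(-206\right) \left(- \frac{1}{508}\right)}{6} = \frac{1}{6} \cdot \frac{103}{254} = \frac{103}{1524} \approx 0.067585$)
$\frac{109}{67} L = \frac{109}{67} \cdot \frac{103}{1524} = \frac{11227}{102108}$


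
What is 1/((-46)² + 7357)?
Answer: 1/9473 ≈ 0.00010556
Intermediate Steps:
1/((-46)² + 7357) = 1/(2116 + 7357) = 1/9473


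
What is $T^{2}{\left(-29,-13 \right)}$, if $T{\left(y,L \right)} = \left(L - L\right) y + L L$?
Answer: $28561$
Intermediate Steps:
$T{\left(y,L \right)} = L^{2}$ ($T{\left(y,L \right)} = 0 y + L^{2} = 0 + L^{2} = L^{2}$)
$T^{2}{\left(-29,-13 \right)} = \left(\left(-13\right)^{2}\right)^{2} = 169^{2} = 28561$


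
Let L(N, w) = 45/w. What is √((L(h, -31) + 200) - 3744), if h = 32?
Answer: I*√3407179/31 ≈ 59.544*I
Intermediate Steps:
√((L(h, -31) + 200) - 3744) = √((45/(-31) + 200) - 3744) = √((45*(-1/31) + 200) - 3744) = √((-45/31 + 200) - 3744) = √(6155/31 - 3744) = √(-109909/31) = I*√3407179/31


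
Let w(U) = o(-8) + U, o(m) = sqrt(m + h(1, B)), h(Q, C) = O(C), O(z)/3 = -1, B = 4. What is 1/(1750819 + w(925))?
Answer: 1751744/3068607041547 - I*sqrt(11)/3068607041547 ≈ 5.7086e-7 - 1.0808e-12*I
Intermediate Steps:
O(z) = -3 (O(z) = 3*(-1) = -3)
h(Q, C) = -3
o(m) = sqrt(-3 + m) (o(m) = sqrt(m - 3) = sqrt(-3 + m))
w(U) = U + I*sqrt(11) (w(U) = sqrt(-3 - 8) + U = sqrt(-11) + U = I*sqrt(11) + U = U + I*sqrt(11))
1/(1750819 + w(925)) = 1/(1750819 + (925 + I*sqrt(11))) = 1/(1751744 + I*sqrt(11))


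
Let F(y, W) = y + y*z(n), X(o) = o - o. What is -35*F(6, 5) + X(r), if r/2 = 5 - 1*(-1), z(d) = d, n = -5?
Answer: 840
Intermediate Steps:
r = 12 (r = 2*(5 - 1*(-1)) = 2*(5 + 1) = 2*6 = 12)
X(o) = 0
F(y, W) = -4*y (F(y, W) = y + y*(-5) = y - 5*y = -4*y)
-35*F(6, 5) + X(r) = -(-140)*6 + 0 = -35*(-24) + 0 = 840 + 0 = 840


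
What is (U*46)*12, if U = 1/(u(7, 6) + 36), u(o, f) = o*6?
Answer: 92/13 ≈ 7.0769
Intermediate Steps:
u(o, f) = 6*o
U = 1/78 (U = 1/(6*7 + 36) = 1/(42 + 36) = 1/78 ≈ 0.012821)
(U*46)*12 = ((1/78)*46)*12 = (23/39)*12 = 92/13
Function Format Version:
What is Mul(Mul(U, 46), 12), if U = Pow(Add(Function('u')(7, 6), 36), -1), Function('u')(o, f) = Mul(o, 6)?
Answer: Rational(92, 13) ≈ 7.0769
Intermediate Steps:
Function('u')(o, f) = Mul(6, o)
U = Rational(1, 78) (U = Pow(Add(Mul(6, 7), 36), -1) = Pow(Add(42, 36), -1) = Pow(78, -1) = Rational(1, 78) ≈ 0.012821)
Mul(Mul(U, 46), 12) = Mul(Mul(Rational(1, 78), 46), 12) = Mul(Rational(23, 39), 12) = Rational(92, 13)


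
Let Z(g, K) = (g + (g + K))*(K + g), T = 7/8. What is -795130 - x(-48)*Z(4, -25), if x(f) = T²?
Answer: -50905813/64 ≈ -7.9540e+5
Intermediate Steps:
T = 7/8 (T = 7*(⅛) = 7/8 ≈ 0.87500)
Z(g, K) = (K + g)*(K + 2*g) (Z(g, K) = (g + (K + g))*(K + g) = (K + 2*g)*(K + g) = (K + g)*(K + 2*g))
x(f) = 49/64 (x(f) = (7/8)² = 49/64)
-795130 - x(-48)*Z(4, -25) = -795130 - 49*((-25)² + 2*4² + 3*(-25)*4)/64 = -795130 - 49*(625 + 2*16 - 300)/64 = -795130 - 49*(625 + 32 - 300)/64 = -795130 - 49*357/64 = -795130 - 1*17493/64 = -795130 - 17493/64 = -50905813/64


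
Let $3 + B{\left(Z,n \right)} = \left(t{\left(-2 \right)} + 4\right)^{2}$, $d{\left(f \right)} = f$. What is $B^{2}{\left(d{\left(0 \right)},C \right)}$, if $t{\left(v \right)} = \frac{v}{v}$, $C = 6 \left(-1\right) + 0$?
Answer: $484$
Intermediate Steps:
$C = -6$ ($C = -6 + 0 = -6$)
$t{\left(v \right)} = 1$
$B{\left(Z,n \right)} = 22$ ($B{\left(Z,n \right)} = -3 + \left(1 + 4\right)^{2} = -3 + 5^{2} = -3 + 25 = 22$)
$B^{2}{\left(d{\left(0 \right)},C \right)} = 22^{2} = 484$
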